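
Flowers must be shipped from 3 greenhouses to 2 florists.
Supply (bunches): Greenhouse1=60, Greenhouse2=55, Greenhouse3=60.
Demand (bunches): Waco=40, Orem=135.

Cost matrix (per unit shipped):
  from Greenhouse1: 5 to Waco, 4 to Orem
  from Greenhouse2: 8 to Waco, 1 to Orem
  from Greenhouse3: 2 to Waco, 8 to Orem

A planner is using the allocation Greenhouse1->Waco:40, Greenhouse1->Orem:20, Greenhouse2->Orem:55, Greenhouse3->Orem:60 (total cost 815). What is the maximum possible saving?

280

Current plan cost = 40·5 + 20·4 + 55·1 + 60·8 = 815.
Optimal plan:
  Greenhouse1 to Orem: 60 bunches
  Greenhouse2 to Orem: 55 bunches
  Greenhouse3 to Waco: 40 bunches
  Greenhouse3 to Orem: 20 bunches
Optimal cost = 535.
Saving = 815 − 535 = 280.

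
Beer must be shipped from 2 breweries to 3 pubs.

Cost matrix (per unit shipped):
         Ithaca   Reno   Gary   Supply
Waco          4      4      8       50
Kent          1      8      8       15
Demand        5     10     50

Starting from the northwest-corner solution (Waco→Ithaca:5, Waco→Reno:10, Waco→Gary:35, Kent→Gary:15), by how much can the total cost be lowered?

15

Current plan cost = 5·4 + 10·4 + 35·8 + 15·8 = 460.
Optimal plan:
  Waco to Reno: 10 × 4 = 40
  Waco to Gary: 40 × 8 = 320
  Kent to Ithaca: 5 × 1 = 5
  Kent to Gary: 10 × 8 = 80
Optimal cost = 445.
Saving = 460 − 445 = 15.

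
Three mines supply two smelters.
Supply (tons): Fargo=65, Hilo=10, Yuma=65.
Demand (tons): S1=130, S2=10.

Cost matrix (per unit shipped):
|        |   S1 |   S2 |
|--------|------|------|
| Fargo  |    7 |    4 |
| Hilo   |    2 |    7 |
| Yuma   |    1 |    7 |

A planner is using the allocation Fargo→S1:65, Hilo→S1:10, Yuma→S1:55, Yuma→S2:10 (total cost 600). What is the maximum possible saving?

Current plan cost = 65·7 + 10·2 + 55·1 + 10·7 = 600.
Optimal plan:
  Fargo to S1: 55 × 7 = 385
  Fargo to S2: 10 × 4 = 40
  Hilo to S1: 10 × 2 = 20
  Yuma to S1: 65 × 1 = 65
Optimal cost = 510.
Saving = 600 − 510 = 90.

90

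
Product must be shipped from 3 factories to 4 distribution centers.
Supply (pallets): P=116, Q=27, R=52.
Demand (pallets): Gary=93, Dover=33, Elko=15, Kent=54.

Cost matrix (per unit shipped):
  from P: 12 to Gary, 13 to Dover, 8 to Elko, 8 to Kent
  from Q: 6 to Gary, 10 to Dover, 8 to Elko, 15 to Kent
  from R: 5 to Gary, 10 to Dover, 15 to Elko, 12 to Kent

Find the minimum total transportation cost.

One minimum-cost allocation:
  P–Gary: 14 pallets
  P–Dover: 33 pallets
  P–Elko: 15 pallets
  P–Kent: 54 pallets
  Q–Gary: 27 pallets
  R–Gary: 52 pallets
Total cost = 1571.

1571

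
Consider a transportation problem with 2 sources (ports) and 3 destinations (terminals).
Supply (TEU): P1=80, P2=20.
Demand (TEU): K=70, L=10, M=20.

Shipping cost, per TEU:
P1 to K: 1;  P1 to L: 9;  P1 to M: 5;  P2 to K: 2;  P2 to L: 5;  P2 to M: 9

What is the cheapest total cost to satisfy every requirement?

Optimal allocation:
  P1->K: 60 × 1 = 60
  P1->M: 20 × 5 = 100
  P2->K: 10 × 2 = 20
  P2->L: 10 × 5 = 50
Total = 60 + 100 + 20 + 50 = 230.

230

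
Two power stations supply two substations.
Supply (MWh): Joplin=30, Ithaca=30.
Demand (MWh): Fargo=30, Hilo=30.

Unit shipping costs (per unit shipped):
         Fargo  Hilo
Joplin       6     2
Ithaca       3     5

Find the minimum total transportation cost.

150

One minimum-cost allocation:
  Joplin→Hilo: 30 × 2 = 60
  Ithaca→Fargo: 30 × 3 = 90
Total = 60 + 90 = 150.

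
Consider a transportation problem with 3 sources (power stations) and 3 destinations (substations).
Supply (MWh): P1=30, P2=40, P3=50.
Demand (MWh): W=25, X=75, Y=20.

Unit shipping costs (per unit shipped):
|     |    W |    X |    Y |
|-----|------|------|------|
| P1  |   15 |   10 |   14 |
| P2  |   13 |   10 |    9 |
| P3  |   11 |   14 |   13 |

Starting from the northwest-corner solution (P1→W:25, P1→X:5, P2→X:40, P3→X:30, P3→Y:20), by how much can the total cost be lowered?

Current plan cost = 25·15 + 5·10 + 40·10 + 30·14 + 20·13 = 1505.
Optimal plan:
  P1 to X: 30 × 10 = 300
  P2 to X: 20 × 10 = 200
  P2 to Y: 20 × 9 = 180
  P3 to W: 25 × 11 = 275
  P3 to X: 25 × 14 = 350
Optimal cost = 1305.
Saving = 1505 − 1305 = 200.

200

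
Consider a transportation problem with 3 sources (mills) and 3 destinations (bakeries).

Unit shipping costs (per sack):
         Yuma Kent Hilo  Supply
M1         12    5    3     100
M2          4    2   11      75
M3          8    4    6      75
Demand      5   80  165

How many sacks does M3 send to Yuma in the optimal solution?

0

Optimal shipments:
  M1->Hilo: 100 sacks
  M2->Yuma: 5 sacks
  M2->Kent: 70 sacks
  M3->Kent: 10 sacks
  M3->Hilo: 65 sacks
Total cost = 890.
The route M3→Yuma is not used.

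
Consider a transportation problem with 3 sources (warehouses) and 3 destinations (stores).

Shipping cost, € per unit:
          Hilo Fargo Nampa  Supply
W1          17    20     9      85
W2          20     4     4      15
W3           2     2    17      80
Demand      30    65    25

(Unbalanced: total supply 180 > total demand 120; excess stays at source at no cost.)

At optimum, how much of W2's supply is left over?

An optimal plan:
  W1–Nampa: 25 × €9 = €225
  W2–Fargo: 15 × €4 = €60
  W3–Hilo: 30 × €2 = €60
  W3–Fargo: 50 × €2 = €100
Total cost = €445.
W2 ships 15 of its 15, leaving 0.

0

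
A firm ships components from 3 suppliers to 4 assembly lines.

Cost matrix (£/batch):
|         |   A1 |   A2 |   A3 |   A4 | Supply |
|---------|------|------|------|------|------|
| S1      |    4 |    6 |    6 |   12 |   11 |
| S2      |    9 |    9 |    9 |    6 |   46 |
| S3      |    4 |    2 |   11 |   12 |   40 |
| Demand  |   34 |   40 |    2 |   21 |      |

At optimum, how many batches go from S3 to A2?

The minimum-cost plan:
  S1→A1: 11 × £4 = £44
  S2→A1: 23 × £9 = £207
  S2→A3: 2 × £9 = £18
  S2→A4: 21 × £6 = £126
  S3→A2: 40 × £2 = £80
Total cost = £475.
So S3→A2 carries 40 batches.

40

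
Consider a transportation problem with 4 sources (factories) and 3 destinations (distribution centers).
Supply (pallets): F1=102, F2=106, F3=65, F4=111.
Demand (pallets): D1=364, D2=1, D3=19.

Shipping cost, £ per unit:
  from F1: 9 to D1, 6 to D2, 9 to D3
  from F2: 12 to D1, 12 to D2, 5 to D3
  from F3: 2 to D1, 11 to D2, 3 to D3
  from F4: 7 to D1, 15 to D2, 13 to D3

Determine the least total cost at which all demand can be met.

2961

Optimal allocation:
  F1–D1: 101 × £9 = £909
  F1–D2: 1 × £6 = £6
  F2–D1: 87 × £12 = £1044
  F2–D3: 19 × £5 = £95
  F3–D1: 65 × £2 = £130
  F4–D1: 111 × £7 = £777
Total = 909 + 6 + 1044 + 95 + 130 + 777 = £2961.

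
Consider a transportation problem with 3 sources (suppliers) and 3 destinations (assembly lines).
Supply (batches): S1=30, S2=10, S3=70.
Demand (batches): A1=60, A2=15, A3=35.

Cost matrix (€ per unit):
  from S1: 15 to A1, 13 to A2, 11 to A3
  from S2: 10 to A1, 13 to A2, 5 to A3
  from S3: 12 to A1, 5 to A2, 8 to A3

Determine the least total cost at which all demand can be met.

One minimum-cost allocation:
  S1–A1: 5 × €15 = €75
  S1–A3: 25 × €11 = €275
  S2–A3: 10 × €5 = €50
  S3–A1: 55 × €12 = €660
  S3–A2: 15 × €5 = €75
Total = 75 + 275 + 50 + 660 + 75 = €1135.
(Supply check: S1 ships 30; S2 ships 10; S3 ships 70.)

1135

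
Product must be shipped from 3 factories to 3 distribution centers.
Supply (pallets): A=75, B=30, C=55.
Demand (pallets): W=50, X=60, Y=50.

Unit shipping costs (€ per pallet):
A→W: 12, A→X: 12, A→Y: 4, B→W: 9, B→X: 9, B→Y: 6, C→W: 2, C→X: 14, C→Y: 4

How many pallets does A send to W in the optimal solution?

The minimum-cost plan:
  A to X: 30 × €12 = €360
  A to Y: 45 × €4 = €180
  B to X: 30 × €9 = €270
  C to W: 50 × €2 = €100
  C to Y: 5 × €4 = €20
Total cost = €930.
The route A→W is not used.

0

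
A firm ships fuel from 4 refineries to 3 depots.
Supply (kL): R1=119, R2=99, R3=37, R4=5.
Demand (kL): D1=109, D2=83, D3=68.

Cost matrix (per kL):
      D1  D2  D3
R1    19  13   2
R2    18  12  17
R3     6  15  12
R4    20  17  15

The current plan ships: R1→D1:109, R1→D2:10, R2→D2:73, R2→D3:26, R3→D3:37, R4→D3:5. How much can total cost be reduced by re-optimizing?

Current plan cost = 109·19 + 10·13 + 73·12 + 26·17 + 37·12 + 5·15 = 4038.
Optimal plan:
  R1→D2: 51 × 13 = 663
  R1→D3: 68 × 2 = 136
  R2→D1: 67 × 18 = 1206
  R2→D2: 32 × 12 = 384
  R3→D1: 37 × 6 = 222
  R4→D1: 5 × 20 = 100
Optimal cost = 2711.
Saving = 4038 − 2711 = 1327.

1327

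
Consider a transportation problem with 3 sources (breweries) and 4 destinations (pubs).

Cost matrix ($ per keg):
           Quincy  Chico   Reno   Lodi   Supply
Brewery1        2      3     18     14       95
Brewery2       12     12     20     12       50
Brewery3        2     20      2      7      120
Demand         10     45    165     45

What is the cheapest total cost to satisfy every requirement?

1755

One minimum-cost allocation:
  Brewery1→Quincy: 10 × $2 = $20
  Brewery1→Chico: 45 × $3 = $135
  Brewery1→Reno: 40 × $18 = $720
  Brewery2→Reno: 5 × $20 = $100
  Brewery2→Lodi: 45 × $12 = $540
  Brewery3→Reno: 120 × $2 = $240
Total = 20 + 135 + 720 + 100 + 540 + 240 = $1755.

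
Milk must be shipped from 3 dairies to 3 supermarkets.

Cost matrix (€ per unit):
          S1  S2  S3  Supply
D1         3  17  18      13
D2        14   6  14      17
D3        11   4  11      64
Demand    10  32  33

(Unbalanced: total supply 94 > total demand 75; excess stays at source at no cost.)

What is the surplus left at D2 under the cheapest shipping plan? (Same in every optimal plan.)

Minimum-cost shipments:
  D1→S1: 10 × €3 = €30
  D2→S2: 1 × €6 = €6
  D3→S2: 31 × €4 = €124
  D3→S3: 33 × €11 = €363
Total cost = €523.
D2 ships 1 of its 17, leaving 16.

16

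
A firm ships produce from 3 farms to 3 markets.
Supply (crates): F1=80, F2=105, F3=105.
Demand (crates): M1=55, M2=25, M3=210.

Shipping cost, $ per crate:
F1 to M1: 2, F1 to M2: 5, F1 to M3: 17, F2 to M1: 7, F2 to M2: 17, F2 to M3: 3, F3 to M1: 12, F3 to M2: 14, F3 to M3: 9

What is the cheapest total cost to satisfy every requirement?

1495

Optimal allocation:
  F1→M1: 55 crates
  F1→M2: 25 crates
  F2→M3: 105 crates
  F3→M3: 105 crates
Total cost = $1495.
(Supply check: F1 ships 80; F2 ships 105; F3 ships 105.)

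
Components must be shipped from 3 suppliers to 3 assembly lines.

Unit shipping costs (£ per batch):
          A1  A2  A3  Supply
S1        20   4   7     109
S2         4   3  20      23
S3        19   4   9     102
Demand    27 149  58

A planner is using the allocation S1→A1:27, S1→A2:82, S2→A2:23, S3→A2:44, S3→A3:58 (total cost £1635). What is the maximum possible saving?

Current plan cost = 27·20 + 82·4 + 23·3 + 44·4 + 58·9 = £1635.
Optimal plan:
  S1–A2: 51 × £4 = £204
  S1–A3: 58 × £7 = £406
  S2–A1: 23 × £4 = £92
  S3–A1: 4 × £19 = £76
  S3–A2: 98 × £4 = £392
Optimal cost = £1170.
Saving = 1635 − 1170 = £465.

465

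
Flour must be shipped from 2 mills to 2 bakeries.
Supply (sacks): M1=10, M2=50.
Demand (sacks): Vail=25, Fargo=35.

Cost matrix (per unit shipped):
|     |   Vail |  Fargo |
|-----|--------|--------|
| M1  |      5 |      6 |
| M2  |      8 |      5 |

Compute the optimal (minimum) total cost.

One minimum-cost allocation:
  M1->Vail: 10 sacks
  M2->Vail: 15 sacks
  M2->Fargo: 35 sacks
Total cost = 345.

345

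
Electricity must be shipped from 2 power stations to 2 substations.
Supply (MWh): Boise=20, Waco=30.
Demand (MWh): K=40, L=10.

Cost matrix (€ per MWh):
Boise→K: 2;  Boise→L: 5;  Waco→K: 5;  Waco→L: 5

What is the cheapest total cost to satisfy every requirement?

190

Optimal allocation:
  Boise–K: 20 × €2 = €40
  Waco–K: 20 × €5 = €100
  Waco–L: 10 × €5 = €50
Total = 40 + 100 + 50 = €190.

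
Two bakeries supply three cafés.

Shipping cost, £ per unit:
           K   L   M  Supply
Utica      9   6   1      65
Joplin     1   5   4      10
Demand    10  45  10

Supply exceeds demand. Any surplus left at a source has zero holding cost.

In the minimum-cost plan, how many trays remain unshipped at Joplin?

An optimal plan:
  Utica to L: 45 × £6 = £270
  Utica to M: 10 × £1 = £10
  Joplin to K: 10 × £1 = £10
Total cost = £290.
Joplin ships 10 of its 10, leaving 0.

0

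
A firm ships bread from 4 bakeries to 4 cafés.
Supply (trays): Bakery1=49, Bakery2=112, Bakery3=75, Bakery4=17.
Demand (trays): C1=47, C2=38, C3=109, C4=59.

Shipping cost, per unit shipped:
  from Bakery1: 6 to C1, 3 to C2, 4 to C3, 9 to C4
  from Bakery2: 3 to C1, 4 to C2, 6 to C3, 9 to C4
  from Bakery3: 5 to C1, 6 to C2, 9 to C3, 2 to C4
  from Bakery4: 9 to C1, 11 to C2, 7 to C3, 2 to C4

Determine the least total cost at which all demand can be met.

An optimal shipping plan:
  Bakery1->C3: 49 × 4 = 196
  Bakery2->C1: 31 × 3 = 93
  Bakery2->C2: 38 × 4 = 152
  Bakery2->C3: 43 × 6 = 258
  Bakery3->C1: 16 × 5 = 80
  Bakery3->C4: 59 × 2 = 118
  Bakery4->C3: 17 × 7 = 119
Total = 196 + 93 + 152 + 258 + 80 + 118 + 119 = 1016.
(Supply check: Bakery1 ships 49; Bakery2 ships 112; Bakery3 ships 75; Bakery4 ships 17.)

1016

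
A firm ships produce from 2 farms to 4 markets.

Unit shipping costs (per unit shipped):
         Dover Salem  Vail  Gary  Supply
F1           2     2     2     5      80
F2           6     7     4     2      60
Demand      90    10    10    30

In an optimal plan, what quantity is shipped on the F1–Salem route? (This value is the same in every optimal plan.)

Optimal shipments:
  F1 to Dover: 70 × 2 = 140
  F1 to Salem: 10 × 2 = 20
  F2 to Dover: 20 × 6 = 120
  F2 to Vail: 10 × 4 = 40
  F2 to Gary: 30 × 2 = 60
Total cost = 380.
So F1→Salem carries 10 crates.

10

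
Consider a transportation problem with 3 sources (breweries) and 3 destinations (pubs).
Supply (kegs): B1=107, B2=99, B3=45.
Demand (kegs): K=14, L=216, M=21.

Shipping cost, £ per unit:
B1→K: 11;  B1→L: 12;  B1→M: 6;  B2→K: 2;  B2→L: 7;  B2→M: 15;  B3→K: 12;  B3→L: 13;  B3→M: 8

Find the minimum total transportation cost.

Optimal allocation:
  B1->L: 86 kegs
  B1->M: 21 kegs
  B2->K: 14 kegs
  B2->L: 85 kegs
  B3->L: 45 kegs
Total cost = £2366.

2366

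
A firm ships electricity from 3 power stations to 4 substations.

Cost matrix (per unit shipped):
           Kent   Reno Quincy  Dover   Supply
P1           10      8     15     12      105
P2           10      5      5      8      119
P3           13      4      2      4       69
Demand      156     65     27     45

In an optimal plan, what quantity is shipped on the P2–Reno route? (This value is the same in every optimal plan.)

65

Solving gives:
  P1–Kent: 105 × 10 = 1050
  P2–Kent: 51 × 10 = 510
  P2–Reno: 65 × 5 = 325
  P2–Quincy: 3 × 5 = 15
  P3–Quincy: 24 × 2 = 48
  P3–Dover: 45 × 4 = 180
Total cost = 2128.
So P2→Reno carries 65 MWh.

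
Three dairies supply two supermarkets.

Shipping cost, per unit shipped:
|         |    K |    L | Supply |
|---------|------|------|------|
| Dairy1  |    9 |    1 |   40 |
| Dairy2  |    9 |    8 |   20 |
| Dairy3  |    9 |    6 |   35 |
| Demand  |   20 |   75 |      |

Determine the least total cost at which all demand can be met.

An optimal shipping plan:
  Dairy1 to L: 40 × 1 = 40
  Dairy2 to K: 20 × 9 = 180
  Dairy3 to L: 35 × 6 = 210
Total = 40 + 180 + 210 = 430.
(Supply check: Dairy1 ships 40; Dairy2 ships 20; Dairy3 ships 35.)

430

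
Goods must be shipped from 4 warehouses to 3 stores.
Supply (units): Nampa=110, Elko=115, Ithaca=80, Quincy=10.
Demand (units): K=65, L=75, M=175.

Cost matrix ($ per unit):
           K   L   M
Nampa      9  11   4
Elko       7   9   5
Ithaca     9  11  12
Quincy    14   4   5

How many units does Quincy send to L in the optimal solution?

10

Solving gives:
  Nampa→M: 110 × $4 = $440
  Elko→L: 50 × $9 = $450
  Elko→M: 65 × $5 = $325
  Ithaca→K: 65 × $9 = $585
  Ithaca→L: 15 × $11 = $165
  Quincy→L: 10 × $4 = $40
Total cost = $2005.
So Quincy→L carries 10 units.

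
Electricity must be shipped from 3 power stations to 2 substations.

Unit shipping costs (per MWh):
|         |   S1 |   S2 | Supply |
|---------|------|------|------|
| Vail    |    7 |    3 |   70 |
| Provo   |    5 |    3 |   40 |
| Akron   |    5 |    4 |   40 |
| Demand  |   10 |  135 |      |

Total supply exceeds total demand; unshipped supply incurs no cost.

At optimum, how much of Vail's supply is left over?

0

Minimum-cost shipments:
  Vail→S2: 70 MWh
  Provo→S2: 40 MWh
  Akron→S1: 10 MWh
  Akron→S2: 25 MWh
Total cost = 480.
Vail ships 70 of its 70, leaving 0.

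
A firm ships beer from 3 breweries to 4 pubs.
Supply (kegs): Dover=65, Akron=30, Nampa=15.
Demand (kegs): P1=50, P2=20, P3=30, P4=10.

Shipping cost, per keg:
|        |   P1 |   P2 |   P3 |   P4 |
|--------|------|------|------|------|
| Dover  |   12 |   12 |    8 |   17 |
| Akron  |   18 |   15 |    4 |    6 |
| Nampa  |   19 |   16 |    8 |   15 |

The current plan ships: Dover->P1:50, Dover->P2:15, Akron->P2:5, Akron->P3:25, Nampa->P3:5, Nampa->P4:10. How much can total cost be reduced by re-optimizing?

Current plan cost = 50·12 + 15·12 + 5·15 + 25·4 + 5·8 + 10·15 = 1145.
Optimal plan:
  Dover→P1: 50 × 12 = 600
  Dover→P2: 15 × 12 = 180
  Akron→P3: 20 × 4 = 80
  Akron→P4: 10 × 6 = 60
  Nampa→P2: 5 × 16 = 80
  Nampa→P3: 10 × 8 = 80
Optimal cost = 1080.
Saving = 1145 − 1080 = 65.

65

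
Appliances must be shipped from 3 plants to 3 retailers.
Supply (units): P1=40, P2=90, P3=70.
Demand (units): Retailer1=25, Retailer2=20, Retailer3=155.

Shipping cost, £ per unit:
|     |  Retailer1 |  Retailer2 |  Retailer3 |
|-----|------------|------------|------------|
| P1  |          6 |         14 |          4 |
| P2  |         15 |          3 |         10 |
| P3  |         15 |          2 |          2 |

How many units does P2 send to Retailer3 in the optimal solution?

70

Optimal shipments:
  P1–Retailer1: 25 × £6 = £150
  P1–Retailer3: 15 × £4 = £60
  P2–Retailer2: 20 × £3 = £60
  P2–Retailer3: 70 × £10 = £700
  P3–Retailer3: 70 × £2 = £140
Total cost = £1110.
So P2→Retailer3 carries 70 units.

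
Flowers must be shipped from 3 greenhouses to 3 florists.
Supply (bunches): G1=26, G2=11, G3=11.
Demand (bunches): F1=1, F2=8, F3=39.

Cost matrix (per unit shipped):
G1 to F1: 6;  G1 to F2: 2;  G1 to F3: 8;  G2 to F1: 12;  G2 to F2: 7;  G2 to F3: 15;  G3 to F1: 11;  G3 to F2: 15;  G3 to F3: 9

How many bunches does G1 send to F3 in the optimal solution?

Solving gives:
  G1–F3: 26 × 8 = 208
  G2–F1: 1 × 12 = 12
  G2–F2: 8 × 7 = 56
  G2–F3: 2 × 15 = 30
  G3–F3: 11 × 9 = 99
Total cost = 405.
So G1→F3 carries 26 bunches.

26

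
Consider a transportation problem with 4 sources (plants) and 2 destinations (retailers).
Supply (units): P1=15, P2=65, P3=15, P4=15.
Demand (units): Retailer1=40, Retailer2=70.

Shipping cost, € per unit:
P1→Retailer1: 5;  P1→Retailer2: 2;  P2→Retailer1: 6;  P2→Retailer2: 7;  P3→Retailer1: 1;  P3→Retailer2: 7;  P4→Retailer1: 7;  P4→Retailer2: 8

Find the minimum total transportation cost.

An optimal shipping plan:
  P1 to Retailer2: 15 units
  P2 to Retailer1: 10 units
  P2 to Retailer2: 55 units
  P3 to Retailer1: 15 units
  P4 to Retailer1: 15 units
Total cost = €595.

595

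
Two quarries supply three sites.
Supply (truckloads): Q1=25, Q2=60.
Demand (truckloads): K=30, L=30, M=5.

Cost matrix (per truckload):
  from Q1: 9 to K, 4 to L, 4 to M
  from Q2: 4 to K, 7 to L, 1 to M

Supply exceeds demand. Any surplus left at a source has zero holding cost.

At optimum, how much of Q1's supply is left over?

0

An optimal plan:
  Q1->L: 25 × 4 = 100
  Q2->K: 30 × 4 = 120
  Q2->L: 5 × 7 = 35
  Q2->M: 5 × 1 = 5
Total cost = 260.
Q1 ships 25 of its 25, leaving 0.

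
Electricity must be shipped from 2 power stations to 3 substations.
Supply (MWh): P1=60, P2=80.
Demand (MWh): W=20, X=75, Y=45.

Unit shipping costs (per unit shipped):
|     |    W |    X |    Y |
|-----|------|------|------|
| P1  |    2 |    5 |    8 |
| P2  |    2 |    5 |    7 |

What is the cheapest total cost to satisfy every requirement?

An optimal shipping plan:
  P1→X: 60 MWh
  P2→W: 20 MWh
  P2→X: 15 MWh
  P2→Y: 45 MWh
Total cost = 730.

730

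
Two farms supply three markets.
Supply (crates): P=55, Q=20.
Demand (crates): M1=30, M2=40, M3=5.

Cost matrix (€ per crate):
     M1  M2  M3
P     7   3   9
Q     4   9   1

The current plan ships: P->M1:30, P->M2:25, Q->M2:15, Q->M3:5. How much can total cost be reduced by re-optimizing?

135

Current plan cost = 30·7 + 25·3 + 15·9 + 5·1 = €425.
Optimal plan:
  P→M1: 15 × €7 = €105
  P→M2: 40 × €3 = €120
  Q→M1: 15 × €4 = €60
  Q→M3: 5 × €1 = €5
Optimal cost = €290.
Saving = 425 − 290 = €135.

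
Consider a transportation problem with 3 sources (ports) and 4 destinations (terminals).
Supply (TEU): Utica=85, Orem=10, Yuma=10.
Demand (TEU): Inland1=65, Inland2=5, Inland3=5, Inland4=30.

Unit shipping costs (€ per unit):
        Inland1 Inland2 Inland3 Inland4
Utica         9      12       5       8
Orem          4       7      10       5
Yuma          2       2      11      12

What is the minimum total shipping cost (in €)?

One minimum-cost allocation:
  Utica to Inland1: 50 TEU
  Utica to Inland3: 5 TEU
  Utica to Inland4: 30 TEU
  Orem to Inland1: 10 TEU
  Yuma to Inland1: 5 TEU
  Yuma to Inland2: 5 TEU
Total cost = €775.

775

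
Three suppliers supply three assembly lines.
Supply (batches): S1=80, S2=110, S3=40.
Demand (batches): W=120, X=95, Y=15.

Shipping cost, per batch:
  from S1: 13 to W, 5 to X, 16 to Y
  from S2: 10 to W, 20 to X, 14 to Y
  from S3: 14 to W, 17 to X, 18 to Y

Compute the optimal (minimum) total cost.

2165

Optimal allocation:
  S1→X: 80 × 5 = 400
  S2→W: 95 × 10 = 950
  S2→Y: 15 × 14 = 210
  S3→W: 25 × 14 = 350
  S3→X: 15 × 17 = 255
Total = 400 + 950 + 210 + 350 + 255 = 2165.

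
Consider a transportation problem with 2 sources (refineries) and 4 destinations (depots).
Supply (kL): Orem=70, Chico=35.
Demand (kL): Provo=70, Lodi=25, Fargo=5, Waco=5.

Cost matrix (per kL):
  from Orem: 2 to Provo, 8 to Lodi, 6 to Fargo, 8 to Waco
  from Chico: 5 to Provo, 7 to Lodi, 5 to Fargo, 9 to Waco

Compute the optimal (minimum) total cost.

One minimum-cost allocation:
  Orem→Provo: 70 × 2 = 140
  Chico→Lodi: 25 × 7 = 175
  Chico→Fargo: 5 × 5 = 25
  Chico→Waco: 5 × 9 = 45
Total = 140 + 175 + 25 + 45 = 385.

385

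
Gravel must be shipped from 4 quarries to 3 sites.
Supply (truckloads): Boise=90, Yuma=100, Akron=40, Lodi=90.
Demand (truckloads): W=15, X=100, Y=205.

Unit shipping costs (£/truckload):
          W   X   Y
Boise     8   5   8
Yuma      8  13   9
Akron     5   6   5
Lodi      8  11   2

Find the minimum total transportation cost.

An optimal shipping plan:
  Boise→X: 90 truckloads
  Yuma→W: 15 truckloads
  Yuma→Y: 85 truckloads
  Akron→X: 10 truckloads
  Akron→Y: 30 truckloads
  Lodi→Y: 90 truckloads
Total cost = £1725.

1725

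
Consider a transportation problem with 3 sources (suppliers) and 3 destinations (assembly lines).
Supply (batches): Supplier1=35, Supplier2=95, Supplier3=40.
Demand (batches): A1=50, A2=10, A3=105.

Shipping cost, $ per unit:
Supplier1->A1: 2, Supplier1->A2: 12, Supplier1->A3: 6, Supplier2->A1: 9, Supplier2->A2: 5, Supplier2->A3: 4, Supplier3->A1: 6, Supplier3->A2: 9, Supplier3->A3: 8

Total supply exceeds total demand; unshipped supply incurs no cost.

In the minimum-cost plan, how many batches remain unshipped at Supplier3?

An optimal plan:
  Supplier1->A1: 35 batches
  Supplier2->A2: 10 batches
  Supplier2->A3: 85 batches
  Supplier3->A1: 15 batches
  Supplier3->A3: 20 batches
Total cost = $710.
Supplier3 ships 35 of its 40, leaving 5.

5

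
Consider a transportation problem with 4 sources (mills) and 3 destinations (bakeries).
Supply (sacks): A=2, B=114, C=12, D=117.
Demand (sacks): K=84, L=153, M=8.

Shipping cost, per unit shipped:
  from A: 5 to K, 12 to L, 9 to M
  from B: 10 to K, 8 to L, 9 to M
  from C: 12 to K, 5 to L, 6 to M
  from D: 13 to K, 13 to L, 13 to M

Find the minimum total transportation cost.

An optimal shipping plan:
  A–K: 2 × 5 = 10
  B–L: 114 × 8 = 912
  C–L: 12 × 5 = 60
  D–K: 82 × 13 = 1066
  D–L: 27 × 13 = 351
  D–M: 8 × 13 = 104
Total = 10 + 912 + 60 + 1066 + 351 + 104 = 2503.
(Supply check: A ships 2; B ships 114; C ships 12; D ships 117.)

2503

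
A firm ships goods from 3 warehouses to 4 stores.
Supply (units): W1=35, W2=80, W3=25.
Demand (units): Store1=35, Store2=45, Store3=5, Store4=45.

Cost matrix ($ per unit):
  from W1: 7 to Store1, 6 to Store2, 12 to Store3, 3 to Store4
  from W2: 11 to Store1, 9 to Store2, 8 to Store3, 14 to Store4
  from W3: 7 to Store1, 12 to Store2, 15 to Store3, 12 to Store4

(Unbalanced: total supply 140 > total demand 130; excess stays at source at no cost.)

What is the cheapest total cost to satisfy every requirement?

One minimum-cost allocation:
  W1 to Store4: 35 units
  W2 to Store1: 10 units
  W2 to Store2: 45 units
  W2 to Store3: 5 units
  W2 to Store4: 10 units
  W3 to Store1: 25 units
Total cost = $975.

975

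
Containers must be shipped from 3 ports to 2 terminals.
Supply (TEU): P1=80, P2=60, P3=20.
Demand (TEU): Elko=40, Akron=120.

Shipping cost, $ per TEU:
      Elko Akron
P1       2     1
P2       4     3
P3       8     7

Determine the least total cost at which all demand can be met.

A cheapest plan:
  P1 to Elko: 40 × $2 = $80
  P1 to Akron: 40 × $1 = $40
  P2 to Akron: 60 × $3 = $180
  P3 to Akron: 20 × $7 = $140
Total = 80 + 40 + 180 + 140 = $440.

440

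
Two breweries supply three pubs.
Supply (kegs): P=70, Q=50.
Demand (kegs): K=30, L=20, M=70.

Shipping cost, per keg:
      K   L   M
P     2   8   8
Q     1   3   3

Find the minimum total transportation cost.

530

Optimal allocation:
  P->K: 30 × 2 = 60
  P->L: 20 × 8 = 160
  P->M: 20 × 8 = 160
  Q->M: 50 × 3 = 150
Total = 60 + 160 + 160 + 150 = 530.
(Supply check: P ships 70; Q ships 50.)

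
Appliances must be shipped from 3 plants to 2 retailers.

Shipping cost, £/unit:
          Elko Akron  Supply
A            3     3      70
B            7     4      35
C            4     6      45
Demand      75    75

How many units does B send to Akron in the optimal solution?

Solving gives:
  A–Elko: 30 × £3 = £90
  A–Akron: 40 × £3 = £120
  B–Akron: 35 × £4 = £140
  C–Elko: 45 × £4 = £180
Total cost = £530.
So B→Akron carries 35 units.

35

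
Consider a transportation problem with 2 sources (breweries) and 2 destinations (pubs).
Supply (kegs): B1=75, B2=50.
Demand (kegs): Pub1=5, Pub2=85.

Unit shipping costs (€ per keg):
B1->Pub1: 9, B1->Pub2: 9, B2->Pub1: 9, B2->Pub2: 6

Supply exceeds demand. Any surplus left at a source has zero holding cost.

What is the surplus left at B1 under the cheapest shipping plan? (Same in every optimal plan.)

35

Minimum-cost shipments:
  B1→Pub1: 5 × €9 = €45
  B1→Pub2: 35 × €9 = €315
  B2→Pub2: 50 × €6 = €300
Total cost = €660.
B1 ships 40 of its 75, leaving 35.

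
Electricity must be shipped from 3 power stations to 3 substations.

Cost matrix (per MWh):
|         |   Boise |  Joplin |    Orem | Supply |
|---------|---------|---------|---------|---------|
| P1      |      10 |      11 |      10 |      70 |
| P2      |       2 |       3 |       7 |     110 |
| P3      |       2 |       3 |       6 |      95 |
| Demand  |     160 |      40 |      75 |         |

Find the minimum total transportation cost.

An optimal shipping plan:
  P1→Orem: 70 MWh
  P2→Boise: 110 MWh
  P3→Boise: 50 MWh
  P3→Joplin: 40 MWh
  P3→Orem: 5 MWh
Total cost = 1170.
(Supply check: P1 ships 70; P2 ships 110; P3 ships 95.)

1170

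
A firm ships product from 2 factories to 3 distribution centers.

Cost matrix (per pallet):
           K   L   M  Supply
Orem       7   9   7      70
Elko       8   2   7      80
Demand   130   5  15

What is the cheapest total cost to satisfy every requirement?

1085

An optimal shipping plan:
  Orem to K: 70 × 7 = 490
  Elko to K: 60 × 8 = 480
  Elko to L: 5 × 2 = 10
  Elko to M: 15 × 7 = 105
Total = 490 + 480 + 10 + 105 = 1085.
(Supply check: Orem ships 70; Elko ships 80.)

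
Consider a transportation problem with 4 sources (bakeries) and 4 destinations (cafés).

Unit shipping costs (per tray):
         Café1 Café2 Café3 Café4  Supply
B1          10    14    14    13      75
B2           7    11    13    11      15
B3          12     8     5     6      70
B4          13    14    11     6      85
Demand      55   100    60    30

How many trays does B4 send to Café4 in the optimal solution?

Optimal shipments:
  B1→Café1: 40 × 10 = 400
  B1→Café2: 35 × 14 = 490
  B2→Café1: 15 × 7 = 105
  B3→Café2: 10 × 8 = 80
  B3→Café3: 60 × 5 = 300
  B4→Café2: 55 × 14 = 770
  B4→Café4: 30 × 6 = 180
Total cost = 2325.
So B4→Café4 carries 30 trays.

30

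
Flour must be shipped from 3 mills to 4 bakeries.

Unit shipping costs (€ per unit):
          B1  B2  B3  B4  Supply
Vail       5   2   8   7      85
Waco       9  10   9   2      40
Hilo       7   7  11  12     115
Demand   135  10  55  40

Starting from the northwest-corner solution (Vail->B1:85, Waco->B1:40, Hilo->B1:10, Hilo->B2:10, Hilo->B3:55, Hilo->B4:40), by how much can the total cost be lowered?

565

Current plan cost = 85·5 + 40·9 + 10·7 + 10·7 + 55·11 + 40·12 = €2010.
Optimal plan:
  Vail->B1: 20 × €5 = €100
  Vail->B2: 10 × €2 = €20
  Vail->B3: 55 × €8 = €440
  Waco->B4: 40 × €2 = €80
  Hilo->B1: 115 × €7 = €805
Optimal cost = €1445.
Saving = 2010 − 1445 = €565.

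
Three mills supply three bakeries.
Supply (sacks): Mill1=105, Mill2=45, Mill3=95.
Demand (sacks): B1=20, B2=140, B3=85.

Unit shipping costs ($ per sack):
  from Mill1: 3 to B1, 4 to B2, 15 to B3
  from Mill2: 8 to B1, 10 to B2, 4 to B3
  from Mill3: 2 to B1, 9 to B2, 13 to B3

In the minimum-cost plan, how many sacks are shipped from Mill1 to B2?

105

Solving gives:
  Mill1–B2: 105 × $4 = $420
  Mill2–B3: 45 × $4 = $180
  Mill3–B1: 20 × $2 = $40
  Mill3–B2: 35 × $9 = $315
  Mill3–B3: 40 × $13 = $520
Total cost = $1475.
So Mill1→B2 carries 105 sacks.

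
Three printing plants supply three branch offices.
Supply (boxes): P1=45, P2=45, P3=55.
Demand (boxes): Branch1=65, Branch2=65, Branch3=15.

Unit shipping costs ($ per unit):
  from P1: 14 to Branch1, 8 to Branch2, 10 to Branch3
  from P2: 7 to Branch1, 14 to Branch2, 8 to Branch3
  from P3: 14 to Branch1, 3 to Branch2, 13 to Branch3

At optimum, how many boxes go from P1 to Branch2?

Optimal shipments:
  P1->Branch1: 20 × $14 = $280
  P1->Branch2: 10 × $8 = $80
  P1->Branch3: 15 × $10 = $150
  P2->Branch1: 45 × $7 = $315
  P3->Branch2: 55 × $3 = $165
Total cost = $990.
So P1→Branch2 carries 10 boxes.

10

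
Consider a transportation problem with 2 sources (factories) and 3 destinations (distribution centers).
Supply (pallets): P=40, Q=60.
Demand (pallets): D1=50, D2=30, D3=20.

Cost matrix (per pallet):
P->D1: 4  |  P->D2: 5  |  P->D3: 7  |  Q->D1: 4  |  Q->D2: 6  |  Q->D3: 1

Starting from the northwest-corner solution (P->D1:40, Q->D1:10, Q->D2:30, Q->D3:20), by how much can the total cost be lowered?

Current plan cost = 40·4 + 10·4 + 30·6 + 20·1 = 400.
Optimal plan:
  P to D1: 10 × 4 = 40
  P to D2: 30 × 5 = 150
  Q to D1: 40 × 4 = 160
  Q to D3: 20 × 1 = 20
Optimal cost = 370.
Saving = 400 − 370 = 30.

30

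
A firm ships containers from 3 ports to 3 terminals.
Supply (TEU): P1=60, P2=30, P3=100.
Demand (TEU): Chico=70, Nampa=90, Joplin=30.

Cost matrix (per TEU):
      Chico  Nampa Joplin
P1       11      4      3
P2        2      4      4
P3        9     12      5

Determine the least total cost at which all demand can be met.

1140

One minimum-cost allocation:
  P1 to Nampa: 60 × 4 = 240
  P2 to Nampa: 30 × 4 = 120
  P3 to Chico: 70 × 9 = 630
  P3 to Joplin: 30 × 5 = 150
Total = 240 + 120 + 630 + 150 = 1140.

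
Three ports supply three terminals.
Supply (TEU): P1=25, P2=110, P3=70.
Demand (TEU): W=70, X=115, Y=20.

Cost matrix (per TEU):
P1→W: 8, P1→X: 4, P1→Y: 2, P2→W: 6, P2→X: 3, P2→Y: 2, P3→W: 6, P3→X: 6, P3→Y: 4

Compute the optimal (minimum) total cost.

810

Optimal allocation:
  P1 to X: 5 TEU
  P1 to Y: 20 TEU
  P2 to X: 110 TEU
  P3 to W: 70 TEU
Total cost = 810.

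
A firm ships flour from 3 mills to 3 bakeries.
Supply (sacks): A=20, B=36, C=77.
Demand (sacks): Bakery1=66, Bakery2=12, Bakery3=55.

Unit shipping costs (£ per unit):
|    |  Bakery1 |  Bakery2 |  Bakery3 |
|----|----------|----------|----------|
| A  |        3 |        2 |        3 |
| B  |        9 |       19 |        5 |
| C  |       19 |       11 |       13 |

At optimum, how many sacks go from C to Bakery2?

The minimum-cost plan:
  A->Bakery1: 20 sacks
  B->Bakery1: 36 sacks
  C->Bakery1: 10 sacks
  C->Bakery2: 12 sacks
  C->Bakery3: 55 sacks
Total cost = £1421.
So C→Bakery2 carries 12 sacks.

12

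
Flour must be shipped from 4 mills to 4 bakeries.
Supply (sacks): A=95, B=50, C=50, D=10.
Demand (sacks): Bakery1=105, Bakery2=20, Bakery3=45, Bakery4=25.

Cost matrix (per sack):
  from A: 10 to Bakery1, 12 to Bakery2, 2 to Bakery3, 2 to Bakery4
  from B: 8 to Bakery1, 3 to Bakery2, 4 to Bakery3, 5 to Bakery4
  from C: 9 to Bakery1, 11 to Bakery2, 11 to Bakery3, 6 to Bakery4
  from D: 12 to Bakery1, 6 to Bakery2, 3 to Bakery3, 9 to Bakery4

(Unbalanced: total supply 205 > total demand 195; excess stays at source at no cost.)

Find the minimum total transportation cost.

1140

One minimum-cost allocation:
  A–Bakery1: 25 sacks
  A–Bakery3: 45 sacks
  A–Bakery4: 25 sacks
  B–Bakery1: 30 sacks
  B–Bakery2: 20 sacks
  C–Bakery1: 50 sacks
Total cost = 1140.
(Supply check: A ships 95; B ships 50; C ships 50; D ships 0.)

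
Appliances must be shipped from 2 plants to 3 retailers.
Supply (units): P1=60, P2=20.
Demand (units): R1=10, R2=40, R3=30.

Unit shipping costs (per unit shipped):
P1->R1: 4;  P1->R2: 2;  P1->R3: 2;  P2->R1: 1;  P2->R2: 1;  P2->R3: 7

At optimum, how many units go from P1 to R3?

Solving gives:
  P1–R2: 30 × 2 = 60
  P1–R3: 30 × 2 = 60
  P2–R1: 10 × 1 = 10
  P2–R2: 10 × 1 = 10
Total cost = 140.
So P1→R3 carries 30 units.

30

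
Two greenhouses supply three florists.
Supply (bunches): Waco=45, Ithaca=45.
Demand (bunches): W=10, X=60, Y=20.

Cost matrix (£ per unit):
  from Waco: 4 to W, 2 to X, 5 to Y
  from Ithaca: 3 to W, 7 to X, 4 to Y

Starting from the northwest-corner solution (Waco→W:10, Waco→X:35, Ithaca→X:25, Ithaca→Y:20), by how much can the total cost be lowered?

Current plan cost = 10·4 + 35·2 + 25·7 + 20·4 = £365.
Optimal plan:
  Waco to X: 45 × £2 = £90
  Ithaca to W: 10 × £3 = £30
  Ithaca to X: 15 × £7 = £105
  Ithaca to Y: 20 × £4 = £80
Optimal cost = £305.
Saving = 365 − 305 = £60.

60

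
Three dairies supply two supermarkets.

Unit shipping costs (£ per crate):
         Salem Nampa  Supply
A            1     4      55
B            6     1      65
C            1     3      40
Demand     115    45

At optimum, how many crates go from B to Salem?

The minimum-cost plan:
  A–Salem: 55 crates
  B–Salem: 20 crates
  B–Nampa: 45 crates
  C–Salem: 40 crates
Total cost = £260.
So B→Salem carries 20 crates.

20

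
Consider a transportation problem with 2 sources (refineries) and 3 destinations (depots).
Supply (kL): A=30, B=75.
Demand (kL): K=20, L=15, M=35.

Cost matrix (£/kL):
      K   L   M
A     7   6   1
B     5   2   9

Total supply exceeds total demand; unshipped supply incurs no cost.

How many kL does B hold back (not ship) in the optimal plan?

Minimum-cost shipments:
  A->M: 30 × £1 = £30
  B->K: 20 × £5 = £100
  B->L: 15 × £2 = £30
  B->M: 5 × £9 = £45
Total cost = £205.
B ships 40 of its 75, leaving 35.

35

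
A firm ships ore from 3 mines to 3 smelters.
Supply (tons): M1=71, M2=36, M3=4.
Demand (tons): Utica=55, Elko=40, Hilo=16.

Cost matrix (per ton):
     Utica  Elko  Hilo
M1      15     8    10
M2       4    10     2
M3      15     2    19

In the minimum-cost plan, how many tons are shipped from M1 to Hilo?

Optimal shipments:
  M1–Utica: 19 × 15 = 285
  M1–Elko: 36 × 8 = 288
  M1–Hilo: 16 × 10 = 160
  M2–Utica: 36 × 4 = 144
  M3–Elko: 4 × 2 = 8
Total cost = 885.
So M1→Hilo carries 16 tons.

16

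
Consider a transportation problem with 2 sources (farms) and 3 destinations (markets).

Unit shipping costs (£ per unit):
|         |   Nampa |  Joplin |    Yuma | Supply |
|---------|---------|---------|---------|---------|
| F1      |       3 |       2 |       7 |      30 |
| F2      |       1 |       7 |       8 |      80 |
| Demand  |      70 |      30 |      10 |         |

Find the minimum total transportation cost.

210

Optimal allocation:
  F1–Joplin: 30 crates
  F2–Nampa: 70 crates
  F2–Yuma: 10 crates
Total cost = £210.
(Supply check: F1 ships 30; F2 ships 80.)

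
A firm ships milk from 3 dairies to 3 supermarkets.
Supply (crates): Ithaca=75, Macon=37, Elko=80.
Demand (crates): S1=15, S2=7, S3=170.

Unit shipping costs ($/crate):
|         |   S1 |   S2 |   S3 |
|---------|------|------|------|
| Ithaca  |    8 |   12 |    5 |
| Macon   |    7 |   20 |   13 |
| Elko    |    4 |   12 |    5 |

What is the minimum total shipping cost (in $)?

A cheapest plan:
  Ithaca→S2: 7 × $12 = $84
  Ithaca→S3: 68 × $5 = $340
  Macon→S1: 15 × $7 = $105
  Macon→S3: 22 × $13 = $286
  Elko→S3: 80 × $5 = $400
Total = 84 + 340 + 105 + 286 + 400 = $1215.

1215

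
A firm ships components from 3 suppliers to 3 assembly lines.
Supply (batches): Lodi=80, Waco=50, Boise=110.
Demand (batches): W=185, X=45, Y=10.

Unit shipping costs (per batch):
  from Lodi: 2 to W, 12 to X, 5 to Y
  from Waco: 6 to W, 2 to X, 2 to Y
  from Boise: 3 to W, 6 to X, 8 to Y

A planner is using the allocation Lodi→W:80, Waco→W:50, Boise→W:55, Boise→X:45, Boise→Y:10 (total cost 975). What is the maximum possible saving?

370

Current plan cost = 80·2 + 50·6 + 55·3 + 45·6 + 10·8 = 975.
Optimal plan:
  Lodi->W: 75 × 2 = 150
  Lodi->Y: 5 × 5 = 25
  Waco->X: 45 × 2 = 90
  Waco->Y: 5 × 2 = 10
  Boise->W: 110 × 3 = 330
Optimal cost = 605.
Saving = 975 − 605 = 370.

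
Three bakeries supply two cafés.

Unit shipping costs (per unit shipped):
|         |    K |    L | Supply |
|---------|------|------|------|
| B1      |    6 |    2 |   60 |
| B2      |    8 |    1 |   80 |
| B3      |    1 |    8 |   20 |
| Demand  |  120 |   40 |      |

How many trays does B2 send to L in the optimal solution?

40

Solving gives:
  B1->K: 60 trays
  B2->K: 40 trays
  B2->L: 40 trays
  B3->K: 20 trays
Total cost = 740.
So B2→L carries 40 trays.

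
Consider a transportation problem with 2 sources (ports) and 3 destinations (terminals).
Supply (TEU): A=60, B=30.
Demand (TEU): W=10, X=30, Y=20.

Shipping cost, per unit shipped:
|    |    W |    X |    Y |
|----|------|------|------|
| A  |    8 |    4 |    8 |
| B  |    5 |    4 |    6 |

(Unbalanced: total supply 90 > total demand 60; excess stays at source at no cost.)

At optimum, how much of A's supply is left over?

An optimal plan:
  A→X: 30 TEU
  B→W: 10 TEU
  B→Y: 20 TEU
Total cost = 290.
A ships 30 of its 60, leaving 30.

30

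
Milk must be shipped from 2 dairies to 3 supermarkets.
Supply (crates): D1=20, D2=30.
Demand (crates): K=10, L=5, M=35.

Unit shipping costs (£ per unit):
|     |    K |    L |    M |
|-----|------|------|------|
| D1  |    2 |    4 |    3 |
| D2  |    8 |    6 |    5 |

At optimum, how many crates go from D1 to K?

Solving gives:
  D1–K: 10 × £2 = £20
  D1–L: 5 × £4 = £20
  D1–M: 5 × £3 = £15
  D2–M: 30 × £5 = £150
Total cost = £205.
So D1→K carries 10 crates.

10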